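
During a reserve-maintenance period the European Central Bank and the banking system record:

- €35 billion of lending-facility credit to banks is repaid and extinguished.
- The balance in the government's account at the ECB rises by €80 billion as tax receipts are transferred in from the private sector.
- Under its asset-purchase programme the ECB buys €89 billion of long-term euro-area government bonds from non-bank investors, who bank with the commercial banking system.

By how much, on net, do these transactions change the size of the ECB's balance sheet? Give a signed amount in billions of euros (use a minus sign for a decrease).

+€54 billion

ECB balance sheet:
  Assets:      Securities +€89B, Loans to banks −€35B
  Liabilities: Bank reserves −€26B, Government deposits +€80B
Commercial banking system:
  Assets:      Reserves at CB −€26B
  Liabilities: Checkable deposits +€9B, Borrowings from CB −€35B
Change in total ECB assets = +€54 billion.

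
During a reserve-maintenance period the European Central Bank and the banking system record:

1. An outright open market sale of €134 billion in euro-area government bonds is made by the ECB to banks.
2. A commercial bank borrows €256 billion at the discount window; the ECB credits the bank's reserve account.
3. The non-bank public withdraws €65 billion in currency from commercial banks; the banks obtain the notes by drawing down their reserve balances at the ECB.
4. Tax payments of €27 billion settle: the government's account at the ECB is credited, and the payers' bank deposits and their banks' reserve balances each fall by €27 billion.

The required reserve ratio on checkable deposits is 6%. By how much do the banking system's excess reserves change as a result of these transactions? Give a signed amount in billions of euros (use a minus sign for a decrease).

+€35.52 billion

OMO sale (to banks) €134 billion: reserves −€134B, deposits 0.
Discount-window loan €256 billion: reserves +€256B, deposits 0.
Currency withdrawal €65 billion: reserves −€65B, deposits −€65B.
Government account inflow €27 billion: reserves −€27B, deposits −€27B.
Totals: Δreserves = +€30B, Δdeposits = −€92B.
Δrequired reserves = 6% × −€92B = −€5.52B.
Δexcess reserves = Δreserves − Δrequired = +€30B − (−€5.52B) = +€35.52 billion.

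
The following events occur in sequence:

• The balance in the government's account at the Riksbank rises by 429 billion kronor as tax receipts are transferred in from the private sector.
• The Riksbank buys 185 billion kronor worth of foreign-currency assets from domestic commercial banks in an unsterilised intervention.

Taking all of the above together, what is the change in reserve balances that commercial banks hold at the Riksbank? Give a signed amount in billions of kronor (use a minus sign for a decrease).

Riksbank balance sheet:
  Assets:      Foreign assets +185B
  Liabilities: Bank reserves −244B, Government deposits +429B
Commercial banking system:
  Assets:      Reserves at CB −244B, Foreign assets −185B
  Liabilities: Checkable deposits −429B
So the change in reserve balances that commercial banks hold at the Riksbank is -244 billion.

-244 billion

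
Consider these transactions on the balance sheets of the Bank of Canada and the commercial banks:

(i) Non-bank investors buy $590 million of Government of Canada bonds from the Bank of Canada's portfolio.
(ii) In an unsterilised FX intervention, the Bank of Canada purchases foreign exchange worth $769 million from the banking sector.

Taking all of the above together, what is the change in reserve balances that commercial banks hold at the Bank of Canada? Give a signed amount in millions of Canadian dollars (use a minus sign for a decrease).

+$179 million

Bank of Canada balance sheet:
  Assets:      Securities −$590M, Foreign assets +$769M
  Liabilities: Bank reserves +$179M
So the change in reserve balances that commercial banks hold at the Bank of Canada is +$179 million.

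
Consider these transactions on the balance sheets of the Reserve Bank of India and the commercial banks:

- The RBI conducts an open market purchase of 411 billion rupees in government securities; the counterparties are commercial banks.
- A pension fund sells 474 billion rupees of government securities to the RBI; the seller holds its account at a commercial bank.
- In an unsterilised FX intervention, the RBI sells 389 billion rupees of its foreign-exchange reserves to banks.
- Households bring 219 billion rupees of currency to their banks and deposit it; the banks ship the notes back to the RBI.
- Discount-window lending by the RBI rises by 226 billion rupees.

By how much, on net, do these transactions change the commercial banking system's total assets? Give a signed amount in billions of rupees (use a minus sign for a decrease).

+919 billion

OMO purchase (from banks) 411 billion rupees: just an asset swap on bank balance sheets → 0.
Asset purchase (from non-banks) 474 billion rupees: bank balance sheets expand → +474B.
FX sale 389 billion rupees: just an asset swap on bank balance sheets → 0.
Currency deposit 219 billion rupees: bank balance sheets expand → +219B.
Discount-window loan 226 billion rupees: bank balance sheets expand → +226B.
Net: 0 + 474 + 0 + 219 + 226 = +919 billion.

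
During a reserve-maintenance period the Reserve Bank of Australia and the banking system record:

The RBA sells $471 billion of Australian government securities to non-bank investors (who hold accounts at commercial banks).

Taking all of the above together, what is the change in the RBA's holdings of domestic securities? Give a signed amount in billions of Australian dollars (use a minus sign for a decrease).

Asset sale (to non-banks) $471 billion: securities removed from the RBA's portfolio → −$471B.

-$471 billion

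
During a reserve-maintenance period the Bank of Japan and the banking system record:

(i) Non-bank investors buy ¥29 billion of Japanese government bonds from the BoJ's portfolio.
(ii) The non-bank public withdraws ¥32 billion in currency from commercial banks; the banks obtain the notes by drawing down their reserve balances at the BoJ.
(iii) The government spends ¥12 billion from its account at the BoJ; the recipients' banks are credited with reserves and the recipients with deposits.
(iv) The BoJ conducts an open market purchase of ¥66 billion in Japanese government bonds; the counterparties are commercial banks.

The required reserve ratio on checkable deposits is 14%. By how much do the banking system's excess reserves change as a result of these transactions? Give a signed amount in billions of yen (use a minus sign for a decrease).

Asset sale (to non-banks) ¥29 billion: reserves −¥29B, deposits −¥29B.
Currency withdrawal ¥32 billion: reserves −¥32B, deposits −¥32B.
Government spending ¥12 billion: reserves +¥12B, deposits +¥12B.
OMO purchase (from banks) ¥66 billion: reserves +¥66B, deposits 0.
Totals: Δreserves = +¥17B, Δdeposits = −¥49B.
Δrequired reserves = 14% × −¥49B = −¥6.86B.
Δexcess reserves = Δreserves − Δrequired = +¥17B − (−¥6.86B) = +¥23.86 billion.

+¥23.86 billion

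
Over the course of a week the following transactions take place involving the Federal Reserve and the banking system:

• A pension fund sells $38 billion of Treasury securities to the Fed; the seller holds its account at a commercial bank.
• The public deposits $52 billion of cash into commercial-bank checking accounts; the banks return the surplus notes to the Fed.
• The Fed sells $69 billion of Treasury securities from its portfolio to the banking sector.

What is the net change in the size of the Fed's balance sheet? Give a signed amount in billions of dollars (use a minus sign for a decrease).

-$31 billion

Asset purchase (from non-banks) $38 billion: a Fed asset is acquired → +$38B.
Currency deposit $52 billion: only the composition of liabilities changes → 0.
OMO sale (to banks) $69 billion: a Fed asset is shed → −$69B.
Net: 38 + 0 − 69 = -$31 billion.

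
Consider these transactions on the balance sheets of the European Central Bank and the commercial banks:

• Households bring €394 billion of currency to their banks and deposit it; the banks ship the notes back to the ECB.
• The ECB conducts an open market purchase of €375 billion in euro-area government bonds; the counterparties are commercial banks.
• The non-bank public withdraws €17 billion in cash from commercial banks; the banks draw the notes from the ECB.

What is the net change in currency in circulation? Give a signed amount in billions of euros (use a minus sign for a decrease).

-€377 billion

ECB balance sheet:
  Assets:      Securities +€375B
  Liabilities: Bank reserves +€752B, Currency in circulation −€377B
So the change in currency in circulation is -€377 billion.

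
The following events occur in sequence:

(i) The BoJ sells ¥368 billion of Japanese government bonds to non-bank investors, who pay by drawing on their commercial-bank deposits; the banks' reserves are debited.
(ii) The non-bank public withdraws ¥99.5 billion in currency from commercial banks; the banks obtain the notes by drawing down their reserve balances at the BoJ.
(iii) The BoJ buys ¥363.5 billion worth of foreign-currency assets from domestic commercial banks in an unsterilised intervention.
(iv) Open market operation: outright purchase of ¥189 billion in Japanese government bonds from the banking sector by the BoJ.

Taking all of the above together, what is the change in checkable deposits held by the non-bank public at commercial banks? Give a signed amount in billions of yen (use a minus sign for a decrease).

BoJ balance sheet:
  Assets:      Securities −¥179B, Foreign assets +¥363.5B
  Liabilities: Bank reserves +¥85B, Currency in circulation +¥99.5B
Commercial banking system:
  Assets:      Reserves at CB +¥85B, Securities −¥189B, Foreign assets −¥363.5B
  Liabilities: Checkable deposits −¥467.5B
So the change in checkable deposits held by the non-bank public at commercial banks is -¥467.5 billion.

-¥467.5 billion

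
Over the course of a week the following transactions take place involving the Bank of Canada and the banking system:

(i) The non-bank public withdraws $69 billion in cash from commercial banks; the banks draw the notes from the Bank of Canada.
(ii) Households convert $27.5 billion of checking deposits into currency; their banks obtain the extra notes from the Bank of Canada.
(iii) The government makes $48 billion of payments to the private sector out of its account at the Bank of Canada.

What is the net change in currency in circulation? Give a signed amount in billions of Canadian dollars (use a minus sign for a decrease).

+$96.5 billion

Bank of Canada balance sheet:
  Assets:      no change
  Liabilities: Bank reserves −$48.5B, Currency in circulation +$96.5B, Government deposits −$48B
Commercial banking system:
  Assets:      Reserves at CB −$48.5B
  Liabilities: Checkable deposits −$48.5B
So the change in currency in circulation is +$96.5 billion.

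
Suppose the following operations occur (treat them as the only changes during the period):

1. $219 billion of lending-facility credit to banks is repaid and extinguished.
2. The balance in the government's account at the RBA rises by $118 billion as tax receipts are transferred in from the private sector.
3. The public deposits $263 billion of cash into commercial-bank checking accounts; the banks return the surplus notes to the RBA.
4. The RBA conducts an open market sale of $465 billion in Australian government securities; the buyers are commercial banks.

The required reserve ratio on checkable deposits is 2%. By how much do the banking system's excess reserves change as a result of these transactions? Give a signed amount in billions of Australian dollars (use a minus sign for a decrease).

-$541.9 billion

Discount-window repayment $219 billion: reserves −$219B, deposits 0.
Government account inflow $118 billion: reserves −$118B, deposits −$118B.
Currency deposit $263 billion: reserves +$263B, deposits +$263B.
OMO sale (to banks) $465 billion: reserves −$465B, deposits 0.
Totals: Δreserves = −$539B, Δdeposits = +$145B.
Δrequired reserves = 2% × +$145B = +$2.9B.
Δexcess reserves = Δreserves − Δrequired = −$539B − (+$2.9B) = -$541.9 billion.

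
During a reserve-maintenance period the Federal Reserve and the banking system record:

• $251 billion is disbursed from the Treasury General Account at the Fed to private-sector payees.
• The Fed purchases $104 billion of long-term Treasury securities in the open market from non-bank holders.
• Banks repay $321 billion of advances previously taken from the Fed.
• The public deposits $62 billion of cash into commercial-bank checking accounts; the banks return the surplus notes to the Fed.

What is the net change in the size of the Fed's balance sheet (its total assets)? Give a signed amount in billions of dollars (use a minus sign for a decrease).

-$217 billion

Fed balance sheet:
  Assets:      Securities +$104B, Loans to banks −$321B
  Liabilities: Bank reserves +$96B, Currency in circulation −$62B, Government deposits −$251B
Commercial banking system:
  Assets:      Reserves at CB +$96B
  Liabilities: Checkable deposits +$417B, Borrowings from CB −$321B
Change in total Fed assets = -$217 billion.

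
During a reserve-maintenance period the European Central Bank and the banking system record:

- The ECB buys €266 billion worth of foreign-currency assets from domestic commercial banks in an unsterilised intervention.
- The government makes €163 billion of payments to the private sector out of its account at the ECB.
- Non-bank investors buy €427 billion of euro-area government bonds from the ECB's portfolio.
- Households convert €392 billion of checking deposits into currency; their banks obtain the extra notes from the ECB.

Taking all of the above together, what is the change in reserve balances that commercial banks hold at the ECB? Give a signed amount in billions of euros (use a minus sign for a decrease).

ECB balance sheet:
  Assets:      Securities −€427B, Foreign assets +€266B
  Liabilities: Bank reserves −€390B, Currency in circulation +€392B, Government deposits −€163B
Commercial banking system:
  Assets:      Reserves at CB −€390B, Foreign assets −€266B
  Liabilities: Checkable deposits −€656B
So the change in reserve balances that commercial banks hold at the ECB is -€390 billion.

-€390 billion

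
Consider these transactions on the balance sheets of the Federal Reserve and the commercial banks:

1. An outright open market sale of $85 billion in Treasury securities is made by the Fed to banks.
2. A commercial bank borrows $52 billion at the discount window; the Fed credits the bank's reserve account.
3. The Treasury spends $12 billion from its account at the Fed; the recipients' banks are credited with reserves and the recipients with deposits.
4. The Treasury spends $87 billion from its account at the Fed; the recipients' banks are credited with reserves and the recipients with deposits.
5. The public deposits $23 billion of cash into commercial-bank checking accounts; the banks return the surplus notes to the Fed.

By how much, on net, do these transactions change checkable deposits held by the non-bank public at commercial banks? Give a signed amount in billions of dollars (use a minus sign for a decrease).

Fed balance sheet:
  Assets:      Securities −$85B, Loans to banks +$52B
  Liabilities: Bank reserves +$89B, Currency in circulation −$23B, Government deposits −$99B
Commercial banking system:
  Assets:      Reserves at CB +$89B, Securities +$85B
  Liabilities: Checkable deposits +$122B, Borrowings from CB +$52B
So the change in checkable deposits held by the non-bank public at commercial banks is +$122 billion.

+$122 billion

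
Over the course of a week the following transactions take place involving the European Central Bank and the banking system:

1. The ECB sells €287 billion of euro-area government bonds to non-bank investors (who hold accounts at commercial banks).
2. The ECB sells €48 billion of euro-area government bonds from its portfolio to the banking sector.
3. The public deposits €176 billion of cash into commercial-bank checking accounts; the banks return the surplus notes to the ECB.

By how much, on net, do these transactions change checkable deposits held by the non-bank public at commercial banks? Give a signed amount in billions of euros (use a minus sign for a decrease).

-€111 billion

ECB balance sheet:
  Assets:      Securities −€335B
  Liabilities: Bank reserves −€159B, Currency in circulation −€176B
Commercial banking system:
  Assets:      Reserves at CB −€159B, Securities +€48B
  Liabilities: Checkable deposits −€111B
So the change in checkable deposits held by the non-bank public at commercial banks is -€111 billion.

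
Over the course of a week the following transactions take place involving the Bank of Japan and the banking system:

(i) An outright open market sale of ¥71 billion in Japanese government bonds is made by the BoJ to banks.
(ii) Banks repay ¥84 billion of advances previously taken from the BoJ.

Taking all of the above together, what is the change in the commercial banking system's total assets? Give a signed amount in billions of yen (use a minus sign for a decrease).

OMO sale (to banks) ¥71 billion: just an asset swap on bank balance sheets → 0.
Discount-window repayment ¥84 billion: bank balance sheets shrink → −¥84B.
Net: 0 − 84 = -¥84 billion.

-¥84 billion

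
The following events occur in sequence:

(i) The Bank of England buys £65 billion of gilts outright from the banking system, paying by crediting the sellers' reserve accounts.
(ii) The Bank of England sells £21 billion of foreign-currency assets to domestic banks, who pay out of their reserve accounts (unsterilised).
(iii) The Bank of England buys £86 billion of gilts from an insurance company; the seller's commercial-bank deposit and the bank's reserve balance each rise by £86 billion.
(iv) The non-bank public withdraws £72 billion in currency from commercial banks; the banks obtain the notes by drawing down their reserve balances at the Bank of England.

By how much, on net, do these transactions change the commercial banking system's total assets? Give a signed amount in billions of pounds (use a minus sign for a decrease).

OMO purchase (from banks) £65 billion: just an asset swap on bank balance sheets → 0.
FX sale £21 billion: just an asset swap on bank balance sheets → 0.
Asset purchase (from non-banks) £86 billion: bank balance sheets expand → +£86B.
Currency withdrawal £72 billion: bank balance sheets shrink → −£72B.
Net: 0 + 0 + 86 − 72 = +£14 billion.

+£14 billion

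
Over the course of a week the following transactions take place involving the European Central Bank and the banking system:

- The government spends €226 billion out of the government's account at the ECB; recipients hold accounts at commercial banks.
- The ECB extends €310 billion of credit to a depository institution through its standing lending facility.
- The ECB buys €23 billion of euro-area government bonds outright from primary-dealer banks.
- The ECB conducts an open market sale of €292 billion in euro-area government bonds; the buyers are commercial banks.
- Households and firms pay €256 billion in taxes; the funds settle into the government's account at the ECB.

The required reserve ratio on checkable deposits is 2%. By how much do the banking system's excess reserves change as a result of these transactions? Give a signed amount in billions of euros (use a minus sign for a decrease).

+€11.6 billion

Government spending €226 billion: reserves +€226B, deposits +€226B.
Discount-window loan €310 billion: reserves +€310B, deposits 0.
OMO purchase (from banks) €23 billion: reserves +€23B, deposits 0.
OMO sale (to banks) €292 billion: reserves −€292B, deposits 0.
Government account inflow €256 billion: reserves −€256B, deposits −€256B.
Totals: Δreserves = +€11B, Δdeposits = −€30B.
Δrequired reserves = 2% × −€30B = −€0.6B.
Δexcess reserves = Δreserves − Δrequired = +€11B − (−€0.6B) = +€11.6 billion.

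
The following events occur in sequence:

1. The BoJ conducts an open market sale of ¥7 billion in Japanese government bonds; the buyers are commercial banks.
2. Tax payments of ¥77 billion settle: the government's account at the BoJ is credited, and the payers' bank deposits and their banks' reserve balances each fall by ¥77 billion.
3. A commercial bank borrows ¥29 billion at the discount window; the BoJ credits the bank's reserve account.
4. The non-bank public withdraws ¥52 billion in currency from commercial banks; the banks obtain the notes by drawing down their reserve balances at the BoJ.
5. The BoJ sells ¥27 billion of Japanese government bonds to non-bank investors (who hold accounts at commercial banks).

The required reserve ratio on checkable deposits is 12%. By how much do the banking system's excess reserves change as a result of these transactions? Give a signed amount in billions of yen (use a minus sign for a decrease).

-¥115.28 billion

OMO sale (to banks) ¥7 billion: reserves −¥7B, deposits 0.
Government account inflow ¥77 billion: reserves −¥77B, deposits −¥77B.
Discount-window loan ¥29 billion: reserves +¥29B, deposits 0.
Currency withdrawal ¥52 billion: reserves −¥52B, deposits −¥52B.
Asset sale (to non-banks) ¥27 billion: reserves −¥27B, deposits −¥27B.
Totals: Δreserves = −¥134B, Δdeposits = −¥156B.
Δrequired reserves = 12% × −¥156B = −¥18.72B.
Δexcess reserves = Δreserves − Δrequired = −¥134B − (−¥18.72B) = -¥115.28 billion.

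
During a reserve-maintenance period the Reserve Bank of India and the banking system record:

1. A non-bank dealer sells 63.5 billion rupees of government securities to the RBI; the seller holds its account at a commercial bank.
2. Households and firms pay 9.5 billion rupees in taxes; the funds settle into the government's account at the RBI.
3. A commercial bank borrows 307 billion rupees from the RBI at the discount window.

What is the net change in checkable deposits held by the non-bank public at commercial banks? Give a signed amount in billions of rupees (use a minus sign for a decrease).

+54 billion

RBI balance sheet:
  Assets:      Securities +63.5B, Loans to banks +307B
  Liabilities: Bank reserves +361B, Government deposits +9.5B
Commercial banking system:
  Assets:      Reserves at CB +361B
  Liabilities: Checkable deposits +54B, Borrowings from CB +307B
So the change in checkable deposits held by the non-bank public at commercial banks is +54 billion.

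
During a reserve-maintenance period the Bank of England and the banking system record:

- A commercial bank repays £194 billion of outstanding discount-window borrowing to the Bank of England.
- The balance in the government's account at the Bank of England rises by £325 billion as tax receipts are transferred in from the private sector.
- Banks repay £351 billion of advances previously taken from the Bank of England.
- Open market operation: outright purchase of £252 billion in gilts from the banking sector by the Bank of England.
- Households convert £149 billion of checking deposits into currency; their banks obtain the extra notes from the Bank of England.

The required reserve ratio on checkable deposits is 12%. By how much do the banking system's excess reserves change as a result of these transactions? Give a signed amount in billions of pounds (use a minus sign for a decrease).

-£710.12 billion

Discount-window repayment £194 billion: reserves −£194B, deposits 0.
Government account inflow £325 billion: reserves −£325B, deposits −£325B.
Discount-window repayment £351 billion: reserves −£351B, deposits 0.
OMO purchase (from banks) £252 billion: reserves +£252B, deposits 0.
Currency withdrawal £149 billion: reserves −£149B, deposits −£149B.
Totals: Δreserves = −£767B, Δdeposits = −£474B.
Δrequired reserves = 12% × −£474B = −£56.88B.
Δexcess reserves = Δreserves − Δrequired = −£767B − (−£56.88B) = -£710.12 billion.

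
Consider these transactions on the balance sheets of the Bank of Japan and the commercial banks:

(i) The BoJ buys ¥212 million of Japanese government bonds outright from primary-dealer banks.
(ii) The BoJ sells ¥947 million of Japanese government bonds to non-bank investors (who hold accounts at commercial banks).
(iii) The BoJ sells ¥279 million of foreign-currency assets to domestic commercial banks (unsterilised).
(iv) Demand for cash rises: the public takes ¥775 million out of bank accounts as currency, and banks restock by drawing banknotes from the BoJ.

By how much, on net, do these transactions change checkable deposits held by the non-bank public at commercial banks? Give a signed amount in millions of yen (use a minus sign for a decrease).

BoJ balance sheet:
  Assets:      Securities −¥735M, Foreign assets −¥279M
  Liabilities: Bank reserves −¥1789M, Currency in circulation +¥775M
Commercial banking system:
  Assets:      Reserves at CB −¥1789M, Securities −¥212M, Foreign assets +¥279M
  Liabilities: Checkable deposits −¥1722M
So the change in checkable deposits held by the non-bank public at commercial banks is -¥1722 million.

-¥1722 million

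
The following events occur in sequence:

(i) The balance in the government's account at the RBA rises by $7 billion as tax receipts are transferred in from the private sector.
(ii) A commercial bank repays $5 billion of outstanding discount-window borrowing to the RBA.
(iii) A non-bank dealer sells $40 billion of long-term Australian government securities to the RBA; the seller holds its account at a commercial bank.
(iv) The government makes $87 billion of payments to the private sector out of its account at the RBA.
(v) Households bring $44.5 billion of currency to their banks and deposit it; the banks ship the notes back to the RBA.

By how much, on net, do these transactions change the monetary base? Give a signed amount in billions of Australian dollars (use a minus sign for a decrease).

+$115 billion

Government account inflow $7 billion: reserves shift to a non-base liability → −$7B.
Discount-window repayment $5 billion: RBA balance sheet contracts → −$5B.
Asset purchase (from non-banks) $40 billion: RBA balance sheet expands → +$40B.
Government spending $87 billion: a non-base liability converts back to reserves → +$87B.
Currency deposit $44.5 billion: just a shift between currency and reserves — both are base money → 0.
Net: −7 − 5 + 40 + 87 + 0 = +$115 billion.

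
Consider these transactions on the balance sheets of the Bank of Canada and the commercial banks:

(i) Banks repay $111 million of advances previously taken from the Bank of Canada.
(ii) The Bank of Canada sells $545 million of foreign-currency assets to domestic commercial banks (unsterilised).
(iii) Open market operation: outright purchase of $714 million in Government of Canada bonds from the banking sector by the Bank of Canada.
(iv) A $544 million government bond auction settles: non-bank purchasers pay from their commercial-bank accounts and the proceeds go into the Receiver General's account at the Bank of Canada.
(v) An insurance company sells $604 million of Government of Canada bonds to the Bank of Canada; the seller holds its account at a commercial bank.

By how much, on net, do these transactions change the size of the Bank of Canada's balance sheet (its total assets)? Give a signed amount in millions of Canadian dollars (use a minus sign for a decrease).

Discount-window repayment $111 million: a Bank of Canada asset is shed → −$111M.
FX sale $545 million: a Bank of Canada asset is shed → −$545M.
OMO purchase (from banks) $714 million: a Bank of Canada asset is acquired → +$714M.
Government account inflow $544 million: only the composition of liabilities changes → 0.
Asset purchase (from non-banks) $604 million: a Bank of Canada asset is acquired → +$604M.
Net: −111 − 545 + 714 + 0 + 604 = +$662 million.

+$662 million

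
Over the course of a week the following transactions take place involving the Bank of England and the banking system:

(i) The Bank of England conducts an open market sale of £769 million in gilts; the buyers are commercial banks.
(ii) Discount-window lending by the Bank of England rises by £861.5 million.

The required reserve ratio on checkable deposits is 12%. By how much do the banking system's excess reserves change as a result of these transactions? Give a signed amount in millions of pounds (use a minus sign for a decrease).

+£92.5 million

OMO sale (to banks) £769 million: reserves −£769M, deposits 0.
Discount-window loan £861.5 million: reserves +£861.5M, deposits 0.
Totals: Δreserves = +£92.5M, Δdeposits = 0.
Δrequired reserves = 12% × 0 = 0.
Δexcess reserves = Δreserves − Δrequired = +£92.5M − (0) = +£92.5 million.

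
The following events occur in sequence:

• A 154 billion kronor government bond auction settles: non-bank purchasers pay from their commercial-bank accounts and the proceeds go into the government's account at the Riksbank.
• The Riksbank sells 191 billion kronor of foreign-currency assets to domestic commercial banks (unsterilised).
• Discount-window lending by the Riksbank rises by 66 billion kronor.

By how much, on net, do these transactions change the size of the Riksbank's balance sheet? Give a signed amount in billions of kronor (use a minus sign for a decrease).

-125 billion

Riksbank balance sheet:
  Assets:      Loans to banks +66B, Foreign assets −191B
  Liabilities: Bank reserves −279B, Government deposits +154B
Commercial banking system:
  Assets:      Reserves at CB −279B, Foreign assets +191B
  Liabilities: Checkable deposits −154B, Borrowings from CB +66B
Change in total Riksbank assets = -125 billion.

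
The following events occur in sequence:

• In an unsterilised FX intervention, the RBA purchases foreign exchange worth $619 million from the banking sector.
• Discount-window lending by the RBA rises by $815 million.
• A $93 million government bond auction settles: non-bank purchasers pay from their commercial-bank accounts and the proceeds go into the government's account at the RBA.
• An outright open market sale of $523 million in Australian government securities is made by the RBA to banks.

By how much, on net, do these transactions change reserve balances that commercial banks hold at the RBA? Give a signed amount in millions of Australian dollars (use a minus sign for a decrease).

+$818 million

RBA balance sheet:
  Assets:      Securities −$523M, Loans to banks +$815M, Foreign assets +$619M
  Liabilities: Bank reserves +$818M, Government deposits +$93M
So the change in reserve balances that commercial banks hold at the RBA is +$818 million.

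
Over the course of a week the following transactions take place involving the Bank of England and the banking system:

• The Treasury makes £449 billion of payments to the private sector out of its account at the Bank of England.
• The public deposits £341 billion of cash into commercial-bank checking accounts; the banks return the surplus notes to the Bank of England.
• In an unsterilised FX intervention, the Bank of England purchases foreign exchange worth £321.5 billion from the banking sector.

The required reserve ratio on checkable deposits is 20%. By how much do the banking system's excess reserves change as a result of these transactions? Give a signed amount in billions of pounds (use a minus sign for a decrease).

+£953.5 billion

Government spending £449 billion: reserves +£449B, deposits +£449B.
Currency deposit £341 billion: reserves +£341B, deposits +£341B.
FX purchase £321.5 billion: reserves +£321.5B, deposits 0.
Totals: Δreserves = +£1111.5B, Δdeposits = +£790B.
Δrequired reserves = 20% × +£790B = +£158B.
Δexcess reserves = Δreserves − Δrequired = +£1111.5B − (+£158B) = +£953.5 billion.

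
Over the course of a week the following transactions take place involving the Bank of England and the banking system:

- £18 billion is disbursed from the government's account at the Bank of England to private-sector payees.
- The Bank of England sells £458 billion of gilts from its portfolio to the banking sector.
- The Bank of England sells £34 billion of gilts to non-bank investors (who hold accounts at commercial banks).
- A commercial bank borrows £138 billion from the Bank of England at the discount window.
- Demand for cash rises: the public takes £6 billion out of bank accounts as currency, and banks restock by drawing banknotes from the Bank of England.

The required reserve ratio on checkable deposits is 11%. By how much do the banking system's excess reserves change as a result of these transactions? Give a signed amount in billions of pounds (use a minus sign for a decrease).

-£339.58 billion

Government spending £18 billion: reserves +£18B, deposits +£18B.
OMO sale (to banks) £458 billion: reserves −£458B, deposits 0.
Asset sale (to non-banks) £34 billion: reserves −£34B, deposits −£34B.
Discount-window loan £138 billion: reserves +£138B, deposits 0.
Currency withdrawal £6 billion: reserves −£6B, deposits −£6B.
Totals: Δreserves = −£342B, Δdeposits = −£22B.
Δrequired reserves = 11% × −£22B = −£2.42B.
Δexcess reserves = Δreserves − Δrequired = −£342B − (−£2.42B) = -£339.58 billion.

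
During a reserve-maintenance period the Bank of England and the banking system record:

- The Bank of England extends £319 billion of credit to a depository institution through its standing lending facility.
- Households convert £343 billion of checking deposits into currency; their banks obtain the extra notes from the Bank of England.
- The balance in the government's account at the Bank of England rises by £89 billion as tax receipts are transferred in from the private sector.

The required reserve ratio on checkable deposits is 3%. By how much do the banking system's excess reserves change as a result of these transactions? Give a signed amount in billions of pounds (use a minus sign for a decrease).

-£100.04 billion

Discount-window loan £319 billion: reserves +£319B, deposits 0.
Currency withdrawal £343 billion: reserves −£343B, deposits −£343B.
Government account inflow £89 billion: reserves −£89B, deposits −£89B.
Totals: Δreserves = −£113B, Δdeposits = −£432B.
Δrequired reserves = 3% × −£432B = −£12.96B.
Δexcess reserves = Δreserves − Δrequired = −£113B − (−£12.96B) = -£100.04 billion.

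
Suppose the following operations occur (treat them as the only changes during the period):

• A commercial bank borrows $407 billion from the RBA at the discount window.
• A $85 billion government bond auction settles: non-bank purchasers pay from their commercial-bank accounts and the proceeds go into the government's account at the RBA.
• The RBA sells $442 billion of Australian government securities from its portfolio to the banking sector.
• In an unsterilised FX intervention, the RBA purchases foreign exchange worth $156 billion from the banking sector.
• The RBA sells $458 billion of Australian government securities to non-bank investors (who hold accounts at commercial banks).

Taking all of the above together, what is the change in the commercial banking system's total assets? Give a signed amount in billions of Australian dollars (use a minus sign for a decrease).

Discount-window loan $407 billion: bank balance sheets expand → +$407B.
Government account inflow $85 billion: bank balance sheets shrink → −$85B.
OMO sale (to banks) $442 billion: just an asset swap on bank balance sheets → 0.
FX purchase $156 billion: just an asset swap on bank balance sheets → 0.
Asset sale (to non-banks) $458 billion: bank balance sheets shrink → −$458B.
Net: 407 − 85 + 0 + 0 − 458 = -$136 billion.

-$136 billion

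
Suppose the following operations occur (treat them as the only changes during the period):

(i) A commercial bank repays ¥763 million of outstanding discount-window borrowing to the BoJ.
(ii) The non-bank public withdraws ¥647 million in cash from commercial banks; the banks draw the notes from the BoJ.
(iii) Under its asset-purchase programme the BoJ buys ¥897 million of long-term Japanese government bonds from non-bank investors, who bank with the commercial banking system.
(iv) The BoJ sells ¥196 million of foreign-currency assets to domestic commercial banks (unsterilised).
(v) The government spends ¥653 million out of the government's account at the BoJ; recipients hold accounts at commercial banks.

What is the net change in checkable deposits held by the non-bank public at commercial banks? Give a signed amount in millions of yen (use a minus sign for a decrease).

BoJ balance sheet:
  Assets:      Securities +¥897M, Loans to banks −¥763M, Foreign assets −¥196M
  Liabilities: Bank reserves −¥56M, Currency in circulation +¥647M, Government deposits −¥653M
Commercial banking system:
  Assets:      Reserves at CB −¥56M, Foreign assets +¥196M
  Liabilities: Checkable deposits +¥903M, Borrowings from CB −¥763M
So the change in checkable deposits held by the non-bank public at commercial banks is +¥903 million.

+¥903 million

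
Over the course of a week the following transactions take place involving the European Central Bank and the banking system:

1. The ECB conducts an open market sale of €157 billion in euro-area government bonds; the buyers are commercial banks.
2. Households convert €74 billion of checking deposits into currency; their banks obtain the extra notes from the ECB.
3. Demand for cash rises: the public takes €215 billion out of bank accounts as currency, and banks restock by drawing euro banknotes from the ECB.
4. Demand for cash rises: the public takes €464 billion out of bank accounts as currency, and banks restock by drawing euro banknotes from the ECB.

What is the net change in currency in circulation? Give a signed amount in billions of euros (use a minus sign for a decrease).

+€753 billion

OMO sale (to banks) €157 billion: no currency enters or leaves circulation → 0.
Currency withdrawal €74 billion: notes leave the central bank → +€74B.
Currency withdrawal €215 billion: notes leave the central bank → +€215B.
Currency withdrawal €464 billion: notes leave the central bank → +€464B.
Net: 0 + 74 + 215 + 464 = +€753 billion.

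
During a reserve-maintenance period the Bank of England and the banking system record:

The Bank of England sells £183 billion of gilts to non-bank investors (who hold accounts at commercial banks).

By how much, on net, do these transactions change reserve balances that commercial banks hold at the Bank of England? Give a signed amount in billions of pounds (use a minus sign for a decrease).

-£183 billion

Bank of England balance sheet:
  Assets:      Securities −£183B
  Liabilities: Bank reserves −£183B
Commercial banking system:
  Assets:      Reserves at CB −£183B
  Liabilities: Checkable deposits −£183B
So the change in reserve balances that commercial banks hold at the Bank of England is -£183 billion.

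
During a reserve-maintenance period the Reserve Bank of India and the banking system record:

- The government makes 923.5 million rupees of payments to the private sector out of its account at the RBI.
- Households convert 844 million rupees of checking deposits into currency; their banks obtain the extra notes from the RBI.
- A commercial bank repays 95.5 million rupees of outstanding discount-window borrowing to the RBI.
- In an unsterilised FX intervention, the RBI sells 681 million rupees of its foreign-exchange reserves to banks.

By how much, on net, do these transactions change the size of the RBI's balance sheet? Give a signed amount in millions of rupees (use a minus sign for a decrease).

-776.5 million

Government spending 923.5 million rupees: only the composition of liabilities changes → 0.
Currency withdrawal 844 million rupees: only the composition of liabilities changes → 0.
Discount-window repayment 95.5 million rupees: an RBI asset is shed → −95.5M.
FX sale 681 million rupees: an RBI asset is shed → −681M.
Net: 0 + 0 − 95.5 − 681 = -776.5 million.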